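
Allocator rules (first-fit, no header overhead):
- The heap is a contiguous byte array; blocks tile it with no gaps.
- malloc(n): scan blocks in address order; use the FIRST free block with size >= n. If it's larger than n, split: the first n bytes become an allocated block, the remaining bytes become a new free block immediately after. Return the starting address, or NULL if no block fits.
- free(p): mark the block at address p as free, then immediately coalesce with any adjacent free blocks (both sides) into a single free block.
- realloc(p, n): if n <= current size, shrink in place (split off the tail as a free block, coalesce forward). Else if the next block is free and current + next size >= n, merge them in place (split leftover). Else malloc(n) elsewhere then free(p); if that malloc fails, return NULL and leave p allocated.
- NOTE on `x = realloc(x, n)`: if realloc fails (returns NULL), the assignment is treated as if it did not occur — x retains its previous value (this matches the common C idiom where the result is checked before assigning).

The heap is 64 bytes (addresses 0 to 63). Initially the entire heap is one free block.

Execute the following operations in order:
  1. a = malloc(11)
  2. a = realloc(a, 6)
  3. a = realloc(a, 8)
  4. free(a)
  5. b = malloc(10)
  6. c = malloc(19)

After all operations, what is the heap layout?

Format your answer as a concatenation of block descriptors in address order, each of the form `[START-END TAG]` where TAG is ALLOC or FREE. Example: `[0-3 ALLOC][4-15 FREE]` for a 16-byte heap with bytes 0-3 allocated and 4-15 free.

Answer: [0-9 ALLOC][10-28 ALLOC][29-63 FREE]

Derivation:
Op 1: a = malloc(11) -> a = 0; heap: [0-10 ALLOC][11-63 FREE]
Op 2: a = realloc(a, 6) -> a = 0; heap: [0-5 ALLOC][6-63 FREE]
Op 3: a = realloc(a, 8) -> a = 0; heap: [0-7 ALLOC][8-63 FREE]
Op 4: free(a) -> (freed a); heap: [0-63 FREE]
Op 5: b = malloc(10) -> b = 0; heap: [0-9 ALLOC][10-63 FREE]
Op 6: c = malloc(19) -> c = 10; heap: [0-9 ALLOC][10-28 ALLOC][29-63 FREE]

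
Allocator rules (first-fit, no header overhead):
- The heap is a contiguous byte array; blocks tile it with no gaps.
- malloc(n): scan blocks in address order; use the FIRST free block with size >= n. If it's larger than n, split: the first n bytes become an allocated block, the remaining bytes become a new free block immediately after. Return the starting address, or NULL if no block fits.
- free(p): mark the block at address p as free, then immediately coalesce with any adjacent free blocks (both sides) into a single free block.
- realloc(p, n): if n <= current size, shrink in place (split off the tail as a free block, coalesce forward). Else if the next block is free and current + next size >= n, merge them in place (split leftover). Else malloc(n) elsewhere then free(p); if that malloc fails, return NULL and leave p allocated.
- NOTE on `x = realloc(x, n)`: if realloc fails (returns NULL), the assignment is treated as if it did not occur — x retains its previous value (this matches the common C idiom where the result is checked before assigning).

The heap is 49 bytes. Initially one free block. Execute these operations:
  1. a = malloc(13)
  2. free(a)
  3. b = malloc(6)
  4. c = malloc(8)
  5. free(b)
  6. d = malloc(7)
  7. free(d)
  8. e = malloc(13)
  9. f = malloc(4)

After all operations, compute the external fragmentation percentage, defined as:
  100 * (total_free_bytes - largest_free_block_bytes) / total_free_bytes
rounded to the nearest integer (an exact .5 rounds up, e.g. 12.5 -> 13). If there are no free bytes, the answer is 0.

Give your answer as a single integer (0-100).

Answer: 8

Derivation:
Op 1: a = malloc(13) -> a = 0; heap: [0-12 ALLOC][13-48 FREE]
Op 2: free(a) -> (freed a); heap: [0-48 FREE]
Op 3: b = malloc(6) -> b = 0; heap: [0-5 ALLOC][6-48 FREE]
Op 4: c = malloc(8) -> c = 6; heap: [0-5 ALLOC][6-13 ALLOC][14-48 FREE]
Op 5: free(b) -> (freed b); heap: [0-5 FREE][6-13 ALLOC][14-48 FREE]
Op 6: d = malloc(7) -> d = 14; heap: [0-5 FREE][6-13 ALLOC][14-20 ALLOC][21-48 FREE]
Op 7: free(d) -> (freed d); heap: [0-5 FREE][6-13 ALLOC][14-48 FREE]
Op 8: e = malloc(13) -> e = 14; heap: [0-5 FREE][6-13 ALLOC][14-26 ALLOC][27-48 FREE]
Op 9: f = malloc(4) -> f = 0; heap: [0-3 ALLOC][4-5 FREE][6-13 ALLOC][14-26 ALLOC][27-48 FREE]
Free blocks: [2 22] total_free=24 largest=22 -> 100*(24-22)/24 = 200/24 ≈ 8.333 -> rounds to 8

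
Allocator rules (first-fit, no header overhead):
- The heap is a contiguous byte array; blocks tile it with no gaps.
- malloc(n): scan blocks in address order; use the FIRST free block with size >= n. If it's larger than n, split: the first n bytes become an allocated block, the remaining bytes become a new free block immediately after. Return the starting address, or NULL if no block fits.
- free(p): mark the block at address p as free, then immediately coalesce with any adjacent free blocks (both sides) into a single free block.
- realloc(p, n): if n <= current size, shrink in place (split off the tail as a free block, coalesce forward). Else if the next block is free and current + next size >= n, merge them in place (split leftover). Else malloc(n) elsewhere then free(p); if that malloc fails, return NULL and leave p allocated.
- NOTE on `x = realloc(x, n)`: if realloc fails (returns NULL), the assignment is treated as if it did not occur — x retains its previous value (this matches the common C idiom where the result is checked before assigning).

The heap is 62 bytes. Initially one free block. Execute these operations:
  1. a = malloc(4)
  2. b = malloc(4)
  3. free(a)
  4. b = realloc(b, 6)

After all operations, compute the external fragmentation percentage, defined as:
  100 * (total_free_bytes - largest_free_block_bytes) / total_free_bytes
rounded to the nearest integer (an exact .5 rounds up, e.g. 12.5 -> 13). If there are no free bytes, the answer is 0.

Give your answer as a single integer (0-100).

Answer: 7

Derivation:
Op 1: a = malloc(4) -> a = 0; heap: [0-3 ALLOC][4-61 FREE]
Op 2: b = malloc(4) -> b = 4; heap: [0-3 ALLOC][4-7 ALLOC][8-61 FREE]
Op 3: free(a) -> (freed a); heap: [0-3 FREE][4-7 ALLOC][8-61 FREE]
Op 4: b = realloc(b, 6) -> b = 4; heap: [0-3 FREE][4-9 ALLOC][10-61 FREE]
Free blocks: [4 52] total_free=56 largest=52 -> 100*(56-52)/56 = 400/56 ≈ 7.143 -> rounds to 7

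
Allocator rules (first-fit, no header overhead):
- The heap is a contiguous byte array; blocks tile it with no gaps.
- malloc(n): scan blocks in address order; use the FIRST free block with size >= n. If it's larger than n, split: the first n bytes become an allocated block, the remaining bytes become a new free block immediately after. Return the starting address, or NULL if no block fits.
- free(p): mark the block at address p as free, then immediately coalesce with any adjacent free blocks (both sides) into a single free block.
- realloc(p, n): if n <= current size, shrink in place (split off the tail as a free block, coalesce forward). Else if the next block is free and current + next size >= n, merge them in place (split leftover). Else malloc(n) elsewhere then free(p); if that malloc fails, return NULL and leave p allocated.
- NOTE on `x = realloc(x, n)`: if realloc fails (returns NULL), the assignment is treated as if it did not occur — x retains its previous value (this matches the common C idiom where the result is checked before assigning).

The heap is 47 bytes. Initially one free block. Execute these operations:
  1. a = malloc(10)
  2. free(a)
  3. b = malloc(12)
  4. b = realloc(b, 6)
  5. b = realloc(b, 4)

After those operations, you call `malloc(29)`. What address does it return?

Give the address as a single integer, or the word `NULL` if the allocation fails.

Answer: 4

Derivation:
Op 1: a = malloc(10) -> a = 0; heap: [0-9 ALLOC][10-46 FREE]
Op 2: free(a) -> (freed a); heap: [0-46 FREE]
Op 3: b = malloc(12) -> b = 0; heap: [0-11 ALLOC][12-46 FREE]
Op 4: b = realloc(b, 6) -> b = 0; heap: [0-5 ALLOC][6-46 FREE]
Op 5: b = realloc(b, 4) -> b = 0; heap: [0-3 ALLOC][4-46 FREE]
malloc(29): first-fit scan over [0-3 ALLOC][4-46 FREE] -> 4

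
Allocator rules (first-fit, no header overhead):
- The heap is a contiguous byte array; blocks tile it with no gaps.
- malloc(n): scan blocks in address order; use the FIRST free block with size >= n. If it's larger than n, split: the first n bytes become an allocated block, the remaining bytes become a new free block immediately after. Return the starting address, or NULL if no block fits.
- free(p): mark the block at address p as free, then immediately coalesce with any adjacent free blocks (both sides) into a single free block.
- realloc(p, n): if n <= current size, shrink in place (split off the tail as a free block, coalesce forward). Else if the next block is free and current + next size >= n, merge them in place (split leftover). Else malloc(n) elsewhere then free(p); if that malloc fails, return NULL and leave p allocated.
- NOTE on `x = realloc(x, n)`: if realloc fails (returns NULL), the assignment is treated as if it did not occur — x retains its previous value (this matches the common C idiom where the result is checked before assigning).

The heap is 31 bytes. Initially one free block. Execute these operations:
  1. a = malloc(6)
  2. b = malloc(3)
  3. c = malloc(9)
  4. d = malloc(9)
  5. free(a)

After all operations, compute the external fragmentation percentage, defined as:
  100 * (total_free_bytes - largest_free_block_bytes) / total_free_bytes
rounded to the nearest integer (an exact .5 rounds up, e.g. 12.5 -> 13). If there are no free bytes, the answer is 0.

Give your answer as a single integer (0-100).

Op 1: a = malloc(6) -> a = 0; heap: [0-5 ALLOC][6-30 FREE]
Op 2: b = malloc(3) -> b = 6; heap: [0-5 ALLOC][6-8 ALLOC][9-30 FREE]
Op 3: c = malloc(9) -> c = 9; heap: [0-5 ALLOC][6-8 ALLOC][9-17 ALLOC][18-30 FREE]
Op 4: d = malloc(9) -> d = 18; heap: [0-5 ALLOC][6-8 ALLOC][9-17 ALLOC][18-26 ALLOC][27-30 FREE]
Op 5: free(a) -> (freed a); heap: [0-5 FREE][6-8 ALLOC][9-17 ALLOC][18-26 ALLOC][27-30 FREE]
Free blocks: [6 4] total_free=10 largest=6 -> 100*(10-6)/10 = 400/10 = 40

Answer: 40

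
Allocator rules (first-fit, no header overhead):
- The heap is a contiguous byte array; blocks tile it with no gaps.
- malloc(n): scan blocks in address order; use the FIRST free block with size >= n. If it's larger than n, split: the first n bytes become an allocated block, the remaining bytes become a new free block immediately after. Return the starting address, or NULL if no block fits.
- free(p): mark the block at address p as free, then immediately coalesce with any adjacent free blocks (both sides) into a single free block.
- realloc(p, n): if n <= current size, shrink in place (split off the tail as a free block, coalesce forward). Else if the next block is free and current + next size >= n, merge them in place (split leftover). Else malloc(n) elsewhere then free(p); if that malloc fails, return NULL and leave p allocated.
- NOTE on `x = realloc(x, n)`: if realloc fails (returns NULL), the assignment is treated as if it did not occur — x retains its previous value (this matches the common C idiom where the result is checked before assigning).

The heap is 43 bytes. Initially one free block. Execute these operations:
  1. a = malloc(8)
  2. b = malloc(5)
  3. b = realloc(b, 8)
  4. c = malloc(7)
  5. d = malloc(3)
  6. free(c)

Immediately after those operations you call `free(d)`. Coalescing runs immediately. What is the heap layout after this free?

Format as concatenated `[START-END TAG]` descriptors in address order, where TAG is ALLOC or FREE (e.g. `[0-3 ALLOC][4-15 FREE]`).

Answer: [0-7 ALLOC][8-15 ALLOC][16-42 FREE]

Derivation:
Op 1: a = malloc(8) -> a = 0; heap: [0-7 ALLOC][8-42 FREE]
Op 2: b = malloc(5) -> b = 8; heap: [0-7 ALLOC][8-12 ALLOC][13-42 FREE]
Op 3: b = realloc(b, 8) -> b = 8; heap: [0-7 ALLOC][8-15 ALLOC][16-42 FREE]
Op 4: c = malloc(7) -> c = 16; heap: [0-7 ALLOC][8-15 ALLOC][16-22 ALLOC][23-42 FREE]
Op 5: d = malloc(3) -> d = 23; heap: [0-7 ALLOC][8-15 ALLOC][16-22 ALLOC][23-25 ALLOC][26-42 FREE]
Op 6: free(c) -> (freed c); heap: [0-7 ALLOC][8-15 ALLOC][16-22 FREE][23-25 ALLOC][26-42 FREE]
free(d): d = 23 -> block [23-25 ALLOC]; mark free, coalesce with adjacent free neighbors -> [0-7 ALLOC][8-15 ALLOC][16-42 FREE]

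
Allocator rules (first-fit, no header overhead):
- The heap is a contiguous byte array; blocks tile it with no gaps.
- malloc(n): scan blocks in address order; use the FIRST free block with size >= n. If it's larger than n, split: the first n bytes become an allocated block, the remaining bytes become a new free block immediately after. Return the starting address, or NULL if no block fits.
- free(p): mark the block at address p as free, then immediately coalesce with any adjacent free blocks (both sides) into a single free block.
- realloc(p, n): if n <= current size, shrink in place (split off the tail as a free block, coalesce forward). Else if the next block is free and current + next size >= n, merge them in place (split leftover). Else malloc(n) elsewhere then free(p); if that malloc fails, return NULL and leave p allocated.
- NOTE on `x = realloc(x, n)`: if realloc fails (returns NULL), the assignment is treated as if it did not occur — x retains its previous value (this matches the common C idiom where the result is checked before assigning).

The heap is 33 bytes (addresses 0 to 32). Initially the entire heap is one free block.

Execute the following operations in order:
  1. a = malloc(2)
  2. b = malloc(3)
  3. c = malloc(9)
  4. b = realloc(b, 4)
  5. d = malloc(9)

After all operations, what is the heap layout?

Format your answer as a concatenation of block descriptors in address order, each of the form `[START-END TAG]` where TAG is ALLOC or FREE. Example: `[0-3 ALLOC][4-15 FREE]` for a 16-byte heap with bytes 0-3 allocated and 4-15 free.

Op 1: a = malloc(2) -> a = 0; heap: [0-1 ALLOC][2-32 FREE]
Op 2: b = malloc(3) -> b = 2; heap: [0-1 ALLOC][2-4 ALLOC][5-32 FREE]
Op 3: c = malloc(9) -> c = 5; heap: [0-1 ALLOC][2-4 ALLOC][5-13 ALLOC][14-32 FREE]
Op 4: b = realloc(b, 4) -> b = 14; heap: [0-1 ALLOC][2-4 FREE][5-13 ALLOC][14-17 ALLOC][18-32 FREE]
Op 5: d = malloc(9) -> d = 18; heap: [0-1 ALLOC][2-4 FREE][5-13 ALLOC][14-17 ALLOC][18-26 ALLOC][27-32 FREE]

Answer: [0-1 ALLOC][2-4 FREE][5-13 ALLOC][14-17 ALLOC][18-26 ALLOC][27-32 FREE]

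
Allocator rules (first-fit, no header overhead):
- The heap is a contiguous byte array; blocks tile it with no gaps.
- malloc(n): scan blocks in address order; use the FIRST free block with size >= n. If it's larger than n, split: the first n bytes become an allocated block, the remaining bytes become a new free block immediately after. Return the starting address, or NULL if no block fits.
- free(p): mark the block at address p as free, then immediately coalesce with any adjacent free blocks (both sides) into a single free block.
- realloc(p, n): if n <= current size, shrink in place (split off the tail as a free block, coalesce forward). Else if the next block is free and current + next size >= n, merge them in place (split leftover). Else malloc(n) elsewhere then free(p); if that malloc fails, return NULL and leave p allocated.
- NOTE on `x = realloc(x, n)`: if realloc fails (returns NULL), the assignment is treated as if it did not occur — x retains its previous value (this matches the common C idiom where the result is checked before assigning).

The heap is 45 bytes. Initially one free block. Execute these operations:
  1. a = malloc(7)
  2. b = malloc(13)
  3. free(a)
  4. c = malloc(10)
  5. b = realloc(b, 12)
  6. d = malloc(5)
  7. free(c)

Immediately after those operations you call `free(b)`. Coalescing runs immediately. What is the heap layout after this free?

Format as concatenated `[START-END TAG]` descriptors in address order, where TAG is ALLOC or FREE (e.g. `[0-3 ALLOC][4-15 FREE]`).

Answer: [0-4 ALLOC][5-44 FREE]

Derivation:
Op 1: a = malloc(7) -> a = 0; heap: [0-6 ALLOC][7-44 FREE]
Op 2: b = malloc(13) -> b = 7; heap: [0-6 ALLOC][7-19 ALLOC][20-44 FREE]
Op 3: free(a) -> (freed a); heap: [0-6 FREE][7-19 ALLOC][20-44 FREE]
Op 4: c = malloc(10) -> c = 20; heap: [0-6 FREE][7-19 ALLOC][20-29 ALLOC][30-44 FREE]
Op 5: b = realloc(b, 12) -> b = 7; heap: [0-6 FREE][7-18 ALLOC][19-19 FREE][20-29 ALLOC][30-44 FREE]
Op 6: d = malloc(5) -> d = 0; heap: [0-4 ALLOC][5-6 FREE][7-18 ALLOC][19-19 FREE][20-29 ALLOC][30-44 FREE]
Op 7: free(c) -> (freed c); heap: [0-4 ALLOC][5-6 FREE][7-18 ALLOC][19-44 FREE]
free(b): b = 7 -> block [7-18 ALLOC]; mark free, coalesce with adjacent free neighbors -> [0-4 ALLOC][5-44 FREE]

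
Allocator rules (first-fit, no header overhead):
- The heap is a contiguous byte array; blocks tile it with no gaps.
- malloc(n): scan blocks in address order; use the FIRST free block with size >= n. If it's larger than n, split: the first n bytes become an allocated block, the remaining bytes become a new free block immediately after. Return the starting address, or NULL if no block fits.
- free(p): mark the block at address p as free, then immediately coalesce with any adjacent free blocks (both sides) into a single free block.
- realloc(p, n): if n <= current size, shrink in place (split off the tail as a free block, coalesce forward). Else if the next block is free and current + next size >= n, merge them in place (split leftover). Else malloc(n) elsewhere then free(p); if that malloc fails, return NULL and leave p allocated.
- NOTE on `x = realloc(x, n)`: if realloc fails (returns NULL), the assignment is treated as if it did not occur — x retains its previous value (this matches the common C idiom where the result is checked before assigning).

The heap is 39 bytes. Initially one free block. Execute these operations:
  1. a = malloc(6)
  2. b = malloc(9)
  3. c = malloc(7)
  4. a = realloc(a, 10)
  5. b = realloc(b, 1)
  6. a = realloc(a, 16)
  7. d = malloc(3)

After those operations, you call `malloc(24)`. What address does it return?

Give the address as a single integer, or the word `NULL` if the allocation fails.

Op 1: a = malloc(6) -> a = 0; heap: [0-5 ALLOC][6-38 FREE]
Op 2: b = malloc(9) -> b = 6; heap: [0-5 ALLOC][6-14 ALLOC][15-38 FREE]
Op 3: c = malloc(7) -> c = 15; heap: [0-5 ALLOC][6-14 ALLOC][15-21 ALLOC][22-38 FREE]
Op 4: a = realloc(a, 10) -> a = 22; heap: [0-5 FREE][6-14 ALLOC][15-21 ALLOC][22-31 ALLOC][32-38 FREE]
Op 5: b = realloc(b, 1) -> b = 6; heap: [0-5 FREE][6-6 ALLOC][7-14 FREE][15-21 ALLOC][22-31 ALLOC][32-38 FREE]
Op 6: a = realloc(a, 16) -> a = 22; heap: [0-5 FREE][6-6 ALLOC][7-14 FREE][15-21 ALLOC][22-37 ALLOC][38-38 FREE]
Op 7: d = malloc(3) -> d = 0; heap: [0-2 ALLOC][3-5 FREE][6-6 ALLOC][7-14 FREE][15-21 ALLOC][22-37 ALLOC][38-38 FREE]
malloc(24): first-fit scan over [0-2 ALLOC][3-5 FREE][6-6 ALLOC][7-14 FREE][15-21 ALLOC][22-37 ALLOC][38-38 FREE] -> NULL

Answer: NULL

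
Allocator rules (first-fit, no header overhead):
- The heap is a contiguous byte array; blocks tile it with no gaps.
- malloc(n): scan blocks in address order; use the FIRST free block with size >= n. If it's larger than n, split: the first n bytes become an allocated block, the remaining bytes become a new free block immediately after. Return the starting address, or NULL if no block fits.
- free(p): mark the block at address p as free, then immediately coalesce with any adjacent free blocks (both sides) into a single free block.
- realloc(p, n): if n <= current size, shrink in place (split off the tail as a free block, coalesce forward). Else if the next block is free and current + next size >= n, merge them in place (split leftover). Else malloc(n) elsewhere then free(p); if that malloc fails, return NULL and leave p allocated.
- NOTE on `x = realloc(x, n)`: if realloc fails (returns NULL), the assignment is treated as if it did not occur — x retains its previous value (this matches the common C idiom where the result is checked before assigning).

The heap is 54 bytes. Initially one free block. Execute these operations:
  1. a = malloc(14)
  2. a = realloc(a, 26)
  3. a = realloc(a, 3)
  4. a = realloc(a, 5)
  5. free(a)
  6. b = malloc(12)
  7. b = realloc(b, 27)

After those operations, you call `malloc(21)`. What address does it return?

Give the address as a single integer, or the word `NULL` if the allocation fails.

Answer: 27

Derivation:
Op 1: a = malloc(14) -> a = 0; heap: [0-13 ALLOC][14-53 FREE]
Op 2: a = realloc(a, 26) -> a = 0; heap: [0-25 ALLOC][26-53 FREE]
Op 3: a = realloc(a, 3) -> a = 0; heap: [0-2 ALLOC][3-53 FREE]
Op 4: a = realloc(a, 5) -> a = 0; heap: [0-4 ALLOC][5-53 FREE]
Op 5: free(a) -> (freed a); heap: [0-53 FREE]
Op 6: b = malloc(12) -> b = 0; heap: [0-11 ALLOC][12-53 FREE]
Op 7: b = realloc(b, 27) -> b = 0; heap: [0-26 ALLOC][27-53 FREE]
malloc(21): first-fit scan over [0-26 ALLOC][27-53 FREE] -> 27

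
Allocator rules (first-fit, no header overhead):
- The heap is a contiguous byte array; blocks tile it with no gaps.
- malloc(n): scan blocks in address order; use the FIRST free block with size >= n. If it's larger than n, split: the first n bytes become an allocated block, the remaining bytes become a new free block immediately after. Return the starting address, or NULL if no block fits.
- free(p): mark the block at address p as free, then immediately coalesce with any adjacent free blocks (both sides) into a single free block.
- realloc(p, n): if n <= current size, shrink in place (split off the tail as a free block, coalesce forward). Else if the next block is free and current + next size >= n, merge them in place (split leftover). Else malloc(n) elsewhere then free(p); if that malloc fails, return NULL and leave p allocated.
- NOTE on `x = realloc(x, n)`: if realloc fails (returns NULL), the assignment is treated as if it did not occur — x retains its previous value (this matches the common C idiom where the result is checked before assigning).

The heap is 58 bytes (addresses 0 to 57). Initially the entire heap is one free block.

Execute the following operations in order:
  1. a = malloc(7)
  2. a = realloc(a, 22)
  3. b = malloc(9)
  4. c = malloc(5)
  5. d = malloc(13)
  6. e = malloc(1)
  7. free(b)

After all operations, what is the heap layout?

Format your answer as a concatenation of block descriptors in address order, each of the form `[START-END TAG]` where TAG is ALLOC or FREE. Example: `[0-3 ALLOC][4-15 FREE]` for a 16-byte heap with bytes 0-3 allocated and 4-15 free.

Op 1: a = malloc(7) -> a = 0; heap: [0-6 ALLOC][7-57 FREE]
Op 2: a = realloc(a, 22) -> a = 0; heap: [0-21 ALLOC][22-57 FREE]
Op 3: b = malloc(9) -> b = 22; heap: [0-21 ALLOC][22-30 ALLOC][31-57 FREE]
Op 4: c = malloc(5) -> c = 31; heap: [0-21 ALLOC][22-30 ALLOC][31-35 ALLOC][36-57 FREE]
Op 5: d = malloc(13) -> d = 36; heap: [0-21 ALLOC][22-30 ALLOC][31-35 ALLOC][36-48 ALLOC][49-57 FREE]
Op 6: e = malloc(1) -> e = 49; heap: [0-21 ALLOC][22-30 ALLOC][31-35 ALLOC][36-48 ALLOC][49-49 ALLOC][50-57 FREE]
Op 7: free(b) -> (freed b); heap: [0-21 ALLOC][22-30 FREE][31-35 ALLOC][36-48 ALLOC][49-49 ALLOC][50-57 FREE]

Answer: [0-21 ALLOC][22-30 FREE][31-35 ALLOC][36-48 ALLOC][49-49 ALLOC][50-57 FREE]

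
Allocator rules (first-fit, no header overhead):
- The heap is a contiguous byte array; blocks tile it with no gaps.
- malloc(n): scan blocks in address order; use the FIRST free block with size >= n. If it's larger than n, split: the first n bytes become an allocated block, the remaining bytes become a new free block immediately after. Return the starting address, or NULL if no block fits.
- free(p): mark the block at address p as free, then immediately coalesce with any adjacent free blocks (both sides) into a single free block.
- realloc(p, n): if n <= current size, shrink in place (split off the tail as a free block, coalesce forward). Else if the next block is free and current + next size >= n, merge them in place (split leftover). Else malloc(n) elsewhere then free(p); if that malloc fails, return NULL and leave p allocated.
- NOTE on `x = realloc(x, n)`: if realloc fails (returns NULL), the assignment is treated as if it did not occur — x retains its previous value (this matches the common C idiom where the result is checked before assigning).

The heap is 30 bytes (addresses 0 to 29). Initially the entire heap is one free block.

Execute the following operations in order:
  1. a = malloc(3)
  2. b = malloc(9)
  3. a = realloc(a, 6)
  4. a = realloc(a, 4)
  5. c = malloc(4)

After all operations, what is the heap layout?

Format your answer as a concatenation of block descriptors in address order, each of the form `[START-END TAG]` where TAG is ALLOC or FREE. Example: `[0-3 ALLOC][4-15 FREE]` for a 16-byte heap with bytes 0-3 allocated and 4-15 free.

Answer: [0-2 FREE][3-11 ALLOC][12-15 ALLOC][16-19 ALLOC][20-29 FREE]

Derivation:
Op 1: a = malloc(3) -> a = 0; heap: [0-2 ALLOC][3-29 FREE]
Op 2: b = malloc(9) -> b = 3; heap: [0-2 ALLOC][3-11 ALLOC][12-29 FREE]
Op 3: a = realloc(a, 6) -> a = 12; heap: [0-2 FREE][3-11 ALLOC][12-17 ALLOC][18-29 FREE]
Op 4: a = realloc(a, 4) -> a = 12; heap: [0-2 FREE][3-11 ALLOC][12-15 ALLOC][16-29 FREE]
Op 5: c = malloc(4) -> c = 16; heap: [0-2 FREE][3-11 ALLOC][12-15 ALLOC][16-19 ALLOC][20-29 FREE]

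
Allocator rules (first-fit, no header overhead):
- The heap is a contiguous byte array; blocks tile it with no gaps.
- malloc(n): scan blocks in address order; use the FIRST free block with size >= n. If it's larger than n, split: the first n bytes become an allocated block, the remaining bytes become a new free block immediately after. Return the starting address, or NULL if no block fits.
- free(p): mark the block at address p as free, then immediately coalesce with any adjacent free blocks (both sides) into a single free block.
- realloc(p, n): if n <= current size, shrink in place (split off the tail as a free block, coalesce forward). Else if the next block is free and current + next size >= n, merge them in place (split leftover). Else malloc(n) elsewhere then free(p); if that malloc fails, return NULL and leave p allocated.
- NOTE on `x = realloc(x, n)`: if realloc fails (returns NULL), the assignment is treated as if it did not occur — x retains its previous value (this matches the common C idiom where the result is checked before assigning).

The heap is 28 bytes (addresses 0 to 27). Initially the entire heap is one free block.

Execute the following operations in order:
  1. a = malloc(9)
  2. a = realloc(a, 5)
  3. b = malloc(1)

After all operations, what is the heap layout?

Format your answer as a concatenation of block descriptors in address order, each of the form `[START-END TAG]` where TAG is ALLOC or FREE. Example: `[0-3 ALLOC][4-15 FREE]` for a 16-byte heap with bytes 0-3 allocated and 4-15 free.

Op 1: a = malloc(9) -> a = 0; heap: [0-8 ALLOC][9-27 FREE]
Op 2: a = realloc(a, 5) -> a = 0; heap: [0-4 ALLOC][5-27 FREE]
Op 3: b = malloc(1) -> b = 5; heap: [0-4 ALLOC][5-5 ALLOC][6-27 FREE]

Answer: [0-4 ALLOC][5-5 ALLOC][6-27 FREE]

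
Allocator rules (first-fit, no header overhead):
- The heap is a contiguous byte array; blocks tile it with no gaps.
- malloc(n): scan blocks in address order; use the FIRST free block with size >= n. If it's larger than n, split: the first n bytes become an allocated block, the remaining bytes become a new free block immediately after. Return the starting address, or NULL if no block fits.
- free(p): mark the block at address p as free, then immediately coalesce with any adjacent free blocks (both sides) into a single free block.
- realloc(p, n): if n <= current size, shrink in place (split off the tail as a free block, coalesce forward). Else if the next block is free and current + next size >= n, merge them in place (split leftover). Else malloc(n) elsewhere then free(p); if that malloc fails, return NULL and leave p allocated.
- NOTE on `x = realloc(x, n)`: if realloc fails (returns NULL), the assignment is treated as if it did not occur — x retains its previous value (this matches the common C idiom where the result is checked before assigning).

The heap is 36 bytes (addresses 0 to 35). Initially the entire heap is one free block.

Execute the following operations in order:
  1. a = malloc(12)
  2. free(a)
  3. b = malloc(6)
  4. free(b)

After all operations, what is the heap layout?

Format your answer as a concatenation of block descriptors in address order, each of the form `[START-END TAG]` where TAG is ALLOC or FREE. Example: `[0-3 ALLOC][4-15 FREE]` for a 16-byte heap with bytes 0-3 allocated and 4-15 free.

Answer: [0-35 FREE]

Derivation:
Op 1: a = malloc(12) -> a = 0; heap: [0-11 ALLOC][12-35 FREE]
Op 2: free(a) -> (freed a); heap: [0-35 FREE]
Op 3: b = malloc(6) -> b = 0; heap: [0-5 ALLOC][6-35 FREE]
Op 4: free(b) -> (freed b); heap: [0-35 FREE]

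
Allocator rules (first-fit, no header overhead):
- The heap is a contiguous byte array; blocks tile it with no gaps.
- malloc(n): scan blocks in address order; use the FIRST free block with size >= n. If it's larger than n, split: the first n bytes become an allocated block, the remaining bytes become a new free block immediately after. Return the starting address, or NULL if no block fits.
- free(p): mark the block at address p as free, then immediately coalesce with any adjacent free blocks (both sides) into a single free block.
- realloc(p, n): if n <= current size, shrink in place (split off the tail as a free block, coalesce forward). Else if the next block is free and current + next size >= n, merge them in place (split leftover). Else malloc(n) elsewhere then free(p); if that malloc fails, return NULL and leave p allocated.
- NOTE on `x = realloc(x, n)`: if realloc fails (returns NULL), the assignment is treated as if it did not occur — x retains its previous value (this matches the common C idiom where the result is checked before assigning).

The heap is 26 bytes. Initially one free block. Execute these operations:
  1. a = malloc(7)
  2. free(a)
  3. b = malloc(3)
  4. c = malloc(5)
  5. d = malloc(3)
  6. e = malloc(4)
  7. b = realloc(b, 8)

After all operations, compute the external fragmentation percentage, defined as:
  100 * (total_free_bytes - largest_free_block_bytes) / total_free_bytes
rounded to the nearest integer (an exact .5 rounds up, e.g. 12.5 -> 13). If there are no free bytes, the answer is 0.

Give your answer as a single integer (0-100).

Answer: 50

Derivation:
Op 1: a = malloc(7) -> a = 0; heap: [0-6 ALLOC][7-25 FREE]
Op 2: free(a) -> (freed a); heap: [0-25 FREE]
Op 3: b = malloc(3) -> b = 0; heap: [0-2 ALLOC][3-25 FREE]
Op 4: c = malloc(5) -> c = 3; heap: [0-2 ALLOC][3-7 ALLOC][8-25 FREE]
Op 5: d = malloc(3) -> d = 8; heap: [0-2 ALLOC][3-7 ALLOC][8-10 ALLOC][11-25 FREE]
Op 6: e = malloc(4) -> e = 11; heap: [0-2 ALLOC][3-7 ALLOC][8-10 ALLOC][11-14 ALLOC][15-25 FREE]
Op 7: b = realloc(b, 8) -> b = 15; heap: [0-2 FREE][3-7 ALLOC][8-10 ALLOC][11-14 ALLOC][15-22 ALLOC][23-25 FREE]
Free blocks: [3 3] total_free=6 largest=3 -> 100*(6-3)/6 = 300/6 = 50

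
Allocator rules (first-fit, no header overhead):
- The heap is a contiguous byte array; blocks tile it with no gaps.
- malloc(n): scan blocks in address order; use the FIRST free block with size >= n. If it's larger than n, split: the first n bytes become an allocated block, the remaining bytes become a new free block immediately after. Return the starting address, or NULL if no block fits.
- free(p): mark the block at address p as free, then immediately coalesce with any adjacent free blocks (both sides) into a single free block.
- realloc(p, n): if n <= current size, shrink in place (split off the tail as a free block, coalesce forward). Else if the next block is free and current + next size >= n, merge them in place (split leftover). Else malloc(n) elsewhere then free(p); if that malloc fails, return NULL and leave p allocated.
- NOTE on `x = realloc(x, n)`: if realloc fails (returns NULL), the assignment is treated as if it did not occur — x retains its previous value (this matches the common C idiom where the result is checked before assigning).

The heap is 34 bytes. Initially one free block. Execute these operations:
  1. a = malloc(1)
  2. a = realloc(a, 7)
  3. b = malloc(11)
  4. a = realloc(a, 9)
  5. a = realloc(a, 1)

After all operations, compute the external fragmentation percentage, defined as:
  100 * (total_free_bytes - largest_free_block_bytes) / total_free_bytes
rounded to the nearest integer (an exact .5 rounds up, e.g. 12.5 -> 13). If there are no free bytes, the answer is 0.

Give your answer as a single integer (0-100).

Answer: 32

Derivation:
Op 1: a = malloc(1) -> a = 0; heap: [0-0 ALLOC][1-33 FREE]
Op 2: a = realloc(a, 7) -> a = 0; heap: [0-6 ALLOC][7-33 FREE]
Op 3: b = malloc(11) -> b = 7; heap: [0-6 ALLOC][7-17 ALLOC][18-33 FREE]
Op 4: a = realloc(a, 9) -> a = 18; heap: [0-6 FREE][7-17 ALLOC][18-26 ALLOC][27-33 FREE]
Op 5: a = realloc(a, 1) -> a = 18; heap: [0-6 FREE][7-17 ALLOC][18-18 ALLOC][19-33 FREE]
Free blocks: [7 15] total_free=22 largest=15 -> 100*(22-15)/22 = 700/22 ≈ 31.818 -> rounds to 32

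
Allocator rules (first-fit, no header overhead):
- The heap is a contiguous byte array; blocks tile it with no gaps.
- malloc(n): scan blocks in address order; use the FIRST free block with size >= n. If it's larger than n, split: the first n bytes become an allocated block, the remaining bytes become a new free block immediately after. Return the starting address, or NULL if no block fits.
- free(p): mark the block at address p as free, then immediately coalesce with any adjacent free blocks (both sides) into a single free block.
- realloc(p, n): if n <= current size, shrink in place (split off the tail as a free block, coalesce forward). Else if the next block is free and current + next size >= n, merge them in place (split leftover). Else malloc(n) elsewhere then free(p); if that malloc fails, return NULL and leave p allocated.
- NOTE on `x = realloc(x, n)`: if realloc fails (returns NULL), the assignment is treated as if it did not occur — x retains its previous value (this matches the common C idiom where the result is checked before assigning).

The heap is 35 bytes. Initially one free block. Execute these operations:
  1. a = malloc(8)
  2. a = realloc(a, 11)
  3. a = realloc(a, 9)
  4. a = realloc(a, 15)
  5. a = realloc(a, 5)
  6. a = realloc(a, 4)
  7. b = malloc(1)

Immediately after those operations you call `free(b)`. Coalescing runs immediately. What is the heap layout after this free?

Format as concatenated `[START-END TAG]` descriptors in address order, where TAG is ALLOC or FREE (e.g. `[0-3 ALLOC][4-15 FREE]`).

Op 1: a = malloc(8) -> a = 0; heap: [0-7 ALLOC][8-34 FREE]
Op 2: a = realloc(a, 11) -> a = 0; heap: [0-10 ALLOC][11-34 FREE]
Op 3: a = realloc(a, 9) -> a = 0; heap: [0-8 ALLOC][9-34 FREE]
Op 4: a = realloc(a, 15) -> a = 0; heap: [0-14 ALLOC][15-34 FREE]
Op 5: a = realloc(a, 5) -> a = 0; heap: [0-4 ALLOC][5-34 FREE]
Op 6: a = realloc(a, 4) -> a = 0; heap: [0-3 ALLOC][4-34 FREE]
Op 7: b = malloc(1) -> b = 4; heap: [0-3 ALLOC][4-4 ALLOC][5-34 FREE]
free(b): b = 4 -> block [4-4 ALLOC]; mark free, coalesce with adjacent free neighbors -> [0-3 ALLOC][4-34 FREE]

Answer: [0-3 ALLOC][4-34 FREE]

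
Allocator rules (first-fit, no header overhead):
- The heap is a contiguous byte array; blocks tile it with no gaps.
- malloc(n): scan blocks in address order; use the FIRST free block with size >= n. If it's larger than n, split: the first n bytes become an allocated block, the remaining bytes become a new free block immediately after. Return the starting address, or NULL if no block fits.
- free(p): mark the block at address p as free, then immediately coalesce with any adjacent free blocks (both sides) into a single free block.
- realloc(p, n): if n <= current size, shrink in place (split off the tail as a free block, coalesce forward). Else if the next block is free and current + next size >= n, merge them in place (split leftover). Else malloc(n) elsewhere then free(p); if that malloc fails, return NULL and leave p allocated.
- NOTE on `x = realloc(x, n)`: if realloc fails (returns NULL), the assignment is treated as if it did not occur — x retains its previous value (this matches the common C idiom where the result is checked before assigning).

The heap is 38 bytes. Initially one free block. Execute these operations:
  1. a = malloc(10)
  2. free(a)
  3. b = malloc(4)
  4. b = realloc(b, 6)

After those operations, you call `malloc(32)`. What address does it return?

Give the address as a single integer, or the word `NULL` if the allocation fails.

Answer: 6

Derivation:
Op 1: a = malloc(10) -> a = 0; heap: [0-9 ALLOC][10-37 FREE]
Op 2: free(a) -> (freed a); heap: [0-37 FREE]
Op 3: b = malloc(4) -> b = 0; heap: [0-3 ALLOC][4-37 FREE]
Op 4: b = realloc(b, 6) -> b = 0; heap: [0-5 ALLOC][6-37 FREE]
malloc(32): first-fit scan over [0-5 ALLOC][6-37 FREE] -> 6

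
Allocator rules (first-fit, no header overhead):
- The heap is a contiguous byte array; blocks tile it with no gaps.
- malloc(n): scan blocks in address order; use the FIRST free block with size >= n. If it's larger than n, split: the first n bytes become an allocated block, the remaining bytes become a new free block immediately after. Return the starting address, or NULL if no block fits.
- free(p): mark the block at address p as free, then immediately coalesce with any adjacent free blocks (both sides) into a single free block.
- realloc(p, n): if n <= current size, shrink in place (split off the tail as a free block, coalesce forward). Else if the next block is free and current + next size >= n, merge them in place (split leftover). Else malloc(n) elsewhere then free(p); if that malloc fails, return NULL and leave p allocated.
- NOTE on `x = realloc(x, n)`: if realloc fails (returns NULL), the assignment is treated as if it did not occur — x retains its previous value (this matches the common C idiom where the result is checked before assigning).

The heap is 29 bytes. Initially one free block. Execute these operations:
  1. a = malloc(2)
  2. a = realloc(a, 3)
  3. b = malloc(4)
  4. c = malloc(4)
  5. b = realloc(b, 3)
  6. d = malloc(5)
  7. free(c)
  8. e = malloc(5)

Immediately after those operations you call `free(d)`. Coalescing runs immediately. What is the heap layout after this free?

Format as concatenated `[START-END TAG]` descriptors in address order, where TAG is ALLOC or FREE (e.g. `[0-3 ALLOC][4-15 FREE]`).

Op 1: a = malloc(2) -> a = 0; heap: [0-1 ALLOC][2-28 FREE]
Op 2: a = realloc(a, 3) -> a = 0; heap: [0-2 ALLOC][3-28 FREE]
Op 3: b = malloc(4) -> b = 3; heap: [0-2 ALLOC][3-6 ALLOC][7-28 FREE]
Op 4: c = malloc(4) -> c = 7; heap: [0-2 ALLOC][3-6 ALLOC][7-10 ALLOC][11-28 FREE]
Op 5: b = realloc(b, 3) -> b = 3; heap: [0-2 ALLOC][3-5 ALLOC][6-6 FREE][7-10 ALLOC][11-28 FREE]
Op 6: d = malloc(5) -> d = 11; heap: [0-2 ALLOC][3-5 ALLOC][6-6 FREE][7-10 ALLOC][11-15 ALLOC][16-28 FREE]
Op 7: free(c) -> (freed c); heap: [0-2 ALLOC][3-5 ALLOC][6-10 FREE][11-15 ALLOC][16-28 FREE]
Op 8: e = malloc(5) -> e = 6; heap: [0-2 ALLOC][3-5 ALLOC][6-10 ALLOC][11-15 ALLOC][16-28 FREE]
free(d): d = 11 -> block [11-15 ALLOC]; mark free, coalesce with adjacent free neighbors -> [0-2 ALLOC][3-5 ALLOC][6-10 ALLOC][11-28 FREE]

Answer: [0-2 ALLOC][3-5 ALLOC][6-10 ALLOC][11-28 FREE]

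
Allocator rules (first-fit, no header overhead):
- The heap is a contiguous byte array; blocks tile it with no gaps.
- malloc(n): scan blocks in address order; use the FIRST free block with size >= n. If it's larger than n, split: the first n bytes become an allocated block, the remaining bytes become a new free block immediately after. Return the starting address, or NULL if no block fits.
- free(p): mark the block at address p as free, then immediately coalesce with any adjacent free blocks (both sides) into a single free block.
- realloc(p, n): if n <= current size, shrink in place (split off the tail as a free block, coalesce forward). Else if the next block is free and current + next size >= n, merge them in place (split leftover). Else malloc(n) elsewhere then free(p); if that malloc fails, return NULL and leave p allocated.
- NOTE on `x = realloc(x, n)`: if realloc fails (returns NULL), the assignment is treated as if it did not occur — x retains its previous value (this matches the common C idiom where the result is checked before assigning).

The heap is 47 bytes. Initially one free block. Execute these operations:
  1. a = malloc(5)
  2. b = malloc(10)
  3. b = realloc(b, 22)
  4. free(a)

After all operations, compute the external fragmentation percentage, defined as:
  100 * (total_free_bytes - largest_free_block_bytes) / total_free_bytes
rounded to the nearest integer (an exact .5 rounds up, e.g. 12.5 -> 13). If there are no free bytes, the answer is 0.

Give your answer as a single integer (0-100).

Answer: 20

Derivation:
Op 1: a = malloc(5) -> a = 0; heap: [0-4 ALLOC][5-46 FREE]
Op 2: b = malloc(10) -> b = 5; heap: [0-4 ALLOC][5-14 ALLOC][15-46 FREE]
Op 3: b = realloc(b, 22) -> b = 5; heap: [0-4 ALLOC][5-26 ALLOC][27-46 FREE]
Op 4: free(a) -> (freed a); heap: [0-4 FREE][5-26 ALLOC][27-46 FREE]
Free blocks: [5 20] total_free=25 largest=20 -> 100*(25-20)/25 = 500/25 = 20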